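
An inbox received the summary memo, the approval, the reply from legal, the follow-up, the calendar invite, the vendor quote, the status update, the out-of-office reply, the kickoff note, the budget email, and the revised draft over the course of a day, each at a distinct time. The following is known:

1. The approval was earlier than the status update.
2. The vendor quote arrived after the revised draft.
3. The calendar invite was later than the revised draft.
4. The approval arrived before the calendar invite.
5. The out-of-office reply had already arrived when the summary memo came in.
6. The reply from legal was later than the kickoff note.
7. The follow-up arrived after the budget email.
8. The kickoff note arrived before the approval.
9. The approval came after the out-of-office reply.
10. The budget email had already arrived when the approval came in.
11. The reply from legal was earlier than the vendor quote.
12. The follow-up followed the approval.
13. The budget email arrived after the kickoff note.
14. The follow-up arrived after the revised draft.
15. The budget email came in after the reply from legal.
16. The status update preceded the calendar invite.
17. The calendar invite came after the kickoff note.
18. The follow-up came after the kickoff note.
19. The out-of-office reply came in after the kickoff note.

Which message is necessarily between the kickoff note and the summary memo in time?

Tracing the constraints gives the kickoff note → the out-of-office reply → the summary memo, so the out-of-office reply sits after the kickoff note and before the summary memo.
No other message is forced both after the kickoff note and before the summary memo.

the out-of-office reply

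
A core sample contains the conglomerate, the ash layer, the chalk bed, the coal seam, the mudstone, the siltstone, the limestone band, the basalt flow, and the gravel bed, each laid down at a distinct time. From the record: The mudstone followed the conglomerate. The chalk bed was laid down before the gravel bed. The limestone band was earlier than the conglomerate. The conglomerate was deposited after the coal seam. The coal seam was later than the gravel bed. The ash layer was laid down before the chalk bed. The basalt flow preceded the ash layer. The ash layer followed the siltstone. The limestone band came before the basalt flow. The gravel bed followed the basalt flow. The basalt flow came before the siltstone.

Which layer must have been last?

Every other layer has a chain of constraints placing it before the mudstone, so the mudstone is last.

the mudstone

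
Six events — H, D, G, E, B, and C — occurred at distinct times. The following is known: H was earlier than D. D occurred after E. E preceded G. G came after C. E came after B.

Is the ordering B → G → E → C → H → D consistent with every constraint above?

no

The constraints require C before G, but in the proposed sequence G appears ahead of C. That one violation is enough.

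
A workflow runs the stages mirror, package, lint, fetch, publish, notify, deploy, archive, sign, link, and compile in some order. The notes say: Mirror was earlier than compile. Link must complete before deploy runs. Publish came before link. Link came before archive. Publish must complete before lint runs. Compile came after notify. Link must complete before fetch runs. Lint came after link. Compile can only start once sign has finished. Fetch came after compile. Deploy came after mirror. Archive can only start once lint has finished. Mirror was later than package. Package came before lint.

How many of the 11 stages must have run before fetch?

7

Directly stated before fetch: compile and link.
Mirror reaches fetch via mirror → compile → fetch.
Notify reaches fetch via notify → compile → fetch.
Package reaches fetch via package → mirror → compile → fetch.
Likewise publish and sign each reach fetch by chaining the stated constraints.
That's compile, link, mirror, notify, package, publish, and sign — 7 in all.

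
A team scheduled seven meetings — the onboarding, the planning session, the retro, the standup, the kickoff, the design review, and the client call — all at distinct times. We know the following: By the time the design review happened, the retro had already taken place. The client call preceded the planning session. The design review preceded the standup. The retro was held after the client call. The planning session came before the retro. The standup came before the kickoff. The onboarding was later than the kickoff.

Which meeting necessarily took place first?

the client call

The client call has a chain of constraints placing it before every other meeting, so the client call must be first.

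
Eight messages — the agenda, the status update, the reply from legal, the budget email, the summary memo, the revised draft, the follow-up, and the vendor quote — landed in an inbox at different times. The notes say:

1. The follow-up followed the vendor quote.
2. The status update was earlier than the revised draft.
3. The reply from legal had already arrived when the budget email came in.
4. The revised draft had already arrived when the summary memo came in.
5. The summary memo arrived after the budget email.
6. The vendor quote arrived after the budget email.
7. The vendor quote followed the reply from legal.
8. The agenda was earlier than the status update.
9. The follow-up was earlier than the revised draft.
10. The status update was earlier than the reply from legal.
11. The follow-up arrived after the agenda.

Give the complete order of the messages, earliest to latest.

The constraints fix every adjacent pair, so only one ordering works:
the agenda → the status update → the reply from legal → the budget email → the vendor quote → the follow-up → the revised draft → the summary memo.

the agenda, the status update, the reply from legal, the budget email, the vendor quote, the follow-up, the revised draft, the summary memo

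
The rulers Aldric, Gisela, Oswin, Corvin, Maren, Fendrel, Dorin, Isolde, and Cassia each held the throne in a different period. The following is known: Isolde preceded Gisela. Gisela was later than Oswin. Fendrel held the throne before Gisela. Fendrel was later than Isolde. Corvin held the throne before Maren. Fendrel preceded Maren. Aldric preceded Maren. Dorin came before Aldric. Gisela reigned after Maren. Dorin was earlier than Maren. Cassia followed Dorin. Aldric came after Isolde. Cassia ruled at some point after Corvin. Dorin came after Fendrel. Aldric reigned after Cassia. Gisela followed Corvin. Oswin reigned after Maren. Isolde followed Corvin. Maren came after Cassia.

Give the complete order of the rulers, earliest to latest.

Corvin, Isolde, Fendrel, Dorin, Cassia, Aldric, Maren, Oswin, Gisela

The constraints fix every adjacent pair, so only one ordering works:
Corvin → Isolde → Fendrel → Dorin → Cassia → Aldric → Maren → Oswin → Gisela.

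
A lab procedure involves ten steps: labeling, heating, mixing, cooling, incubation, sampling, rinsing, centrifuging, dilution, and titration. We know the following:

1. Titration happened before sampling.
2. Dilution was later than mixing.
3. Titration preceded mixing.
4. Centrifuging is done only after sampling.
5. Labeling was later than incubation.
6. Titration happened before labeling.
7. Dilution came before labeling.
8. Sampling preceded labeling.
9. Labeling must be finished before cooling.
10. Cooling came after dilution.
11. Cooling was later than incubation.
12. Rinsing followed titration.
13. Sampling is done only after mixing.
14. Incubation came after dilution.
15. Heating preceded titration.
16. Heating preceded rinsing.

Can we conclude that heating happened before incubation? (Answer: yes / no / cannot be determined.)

Chain the constraints: heating → titration → mixing → dilution → incubation. Each link is directly stated, so heating comes before incubation.

yes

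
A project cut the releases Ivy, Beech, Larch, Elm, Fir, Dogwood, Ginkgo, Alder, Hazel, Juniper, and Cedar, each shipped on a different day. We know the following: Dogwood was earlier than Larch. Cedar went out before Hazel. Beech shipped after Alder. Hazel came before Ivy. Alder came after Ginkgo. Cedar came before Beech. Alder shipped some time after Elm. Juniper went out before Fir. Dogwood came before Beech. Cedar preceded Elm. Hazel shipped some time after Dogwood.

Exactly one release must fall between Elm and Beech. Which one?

Tracing the constraints gives Elm → Alder → Beech, so Alder sits after Elm and before Beech.
No other release is forced both after Elm and before Beech.

Alder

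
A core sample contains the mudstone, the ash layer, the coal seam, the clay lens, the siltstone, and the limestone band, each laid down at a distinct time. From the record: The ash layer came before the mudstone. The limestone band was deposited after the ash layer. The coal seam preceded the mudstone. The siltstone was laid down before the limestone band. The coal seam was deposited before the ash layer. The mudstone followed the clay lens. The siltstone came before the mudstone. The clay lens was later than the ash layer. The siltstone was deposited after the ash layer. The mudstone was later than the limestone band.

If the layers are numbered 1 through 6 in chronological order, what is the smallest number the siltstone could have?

The ash layer and the coal seam must both come before the siltstone — 2 forced predecessors.
Nothing else is forced ahead of the siltstone, so its earliest slot is position 2 + 1 = 3.

3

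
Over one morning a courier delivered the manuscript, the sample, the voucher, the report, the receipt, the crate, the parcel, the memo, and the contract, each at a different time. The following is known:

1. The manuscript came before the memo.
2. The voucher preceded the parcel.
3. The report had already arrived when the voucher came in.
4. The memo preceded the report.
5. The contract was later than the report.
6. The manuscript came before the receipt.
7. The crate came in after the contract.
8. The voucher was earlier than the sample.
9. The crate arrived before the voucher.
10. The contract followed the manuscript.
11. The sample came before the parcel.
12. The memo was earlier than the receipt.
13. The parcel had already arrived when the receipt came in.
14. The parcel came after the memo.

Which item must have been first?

The manuscript has a chain of constraints placing it before every other item, so the manuscript must be first.

the manuscript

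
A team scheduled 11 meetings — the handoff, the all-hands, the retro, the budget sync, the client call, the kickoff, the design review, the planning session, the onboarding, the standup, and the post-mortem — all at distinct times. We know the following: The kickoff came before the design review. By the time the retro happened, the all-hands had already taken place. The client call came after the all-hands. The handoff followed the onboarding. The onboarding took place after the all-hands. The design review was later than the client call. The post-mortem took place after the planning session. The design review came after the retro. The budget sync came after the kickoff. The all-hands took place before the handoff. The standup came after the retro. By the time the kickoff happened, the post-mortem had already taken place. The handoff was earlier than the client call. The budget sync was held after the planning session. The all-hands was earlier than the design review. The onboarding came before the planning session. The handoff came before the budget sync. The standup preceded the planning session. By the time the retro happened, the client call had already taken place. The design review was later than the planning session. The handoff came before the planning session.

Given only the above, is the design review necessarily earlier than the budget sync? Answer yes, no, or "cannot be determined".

cannot be determined

No chain of stated constraints runs from the design review to the budget sync, and none runs from the budget sync to the design review either.
So the relative order of the design review and the budget sync is not fixed by the given facts.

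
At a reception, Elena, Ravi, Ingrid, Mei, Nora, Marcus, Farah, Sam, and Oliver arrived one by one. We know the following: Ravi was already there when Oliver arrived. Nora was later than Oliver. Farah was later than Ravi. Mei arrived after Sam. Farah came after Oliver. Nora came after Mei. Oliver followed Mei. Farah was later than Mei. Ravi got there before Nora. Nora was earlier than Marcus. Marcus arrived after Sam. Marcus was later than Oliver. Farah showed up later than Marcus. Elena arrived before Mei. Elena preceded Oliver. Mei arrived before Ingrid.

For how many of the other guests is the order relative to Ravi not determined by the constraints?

4

Forced after Ravi: Farah, Marcus, Nora, and Oliver.
That leaves Elena, Ingrid, Mei, and Sam with no forced order relative to Ravi — 4.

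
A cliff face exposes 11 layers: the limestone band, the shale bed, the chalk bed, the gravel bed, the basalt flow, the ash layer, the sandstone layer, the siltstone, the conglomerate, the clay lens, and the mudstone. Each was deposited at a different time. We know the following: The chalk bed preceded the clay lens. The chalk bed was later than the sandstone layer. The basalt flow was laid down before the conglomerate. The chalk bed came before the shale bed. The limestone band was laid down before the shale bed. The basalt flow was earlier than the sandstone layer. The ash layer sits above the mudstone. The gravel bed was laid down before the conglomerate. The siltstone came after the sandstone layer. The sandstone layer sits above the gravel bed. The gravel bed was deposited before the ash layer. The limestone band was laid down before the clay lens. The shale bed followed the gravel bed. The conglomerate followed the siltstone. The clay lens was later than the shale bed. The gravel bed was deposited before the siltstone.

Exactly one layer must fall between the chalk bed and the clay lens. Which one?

the shale bed

Tracing the constraints gives the chalk bed → the shale bed → the clay lens, so the shale bed sits after the chalk bed and before the clay lens.
No other layer is forced both after the chalk bed and before the clay lens.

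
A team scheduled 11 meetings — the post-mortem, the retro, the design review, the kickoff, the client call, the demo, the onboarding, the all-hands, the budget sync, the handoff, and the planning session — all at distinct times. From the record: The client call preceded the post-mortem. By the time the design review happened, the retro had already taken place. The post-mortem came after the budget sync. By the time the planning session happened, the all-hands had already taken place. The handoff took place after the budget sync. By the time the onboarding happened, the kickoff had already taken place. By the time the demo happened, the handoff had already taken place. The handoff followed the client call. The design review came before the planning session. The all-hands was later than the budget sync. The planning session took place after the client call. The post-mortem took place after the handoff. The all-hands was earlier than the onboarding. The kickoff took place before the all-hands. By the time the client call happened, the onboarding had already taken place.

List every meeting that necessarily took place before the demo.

the all-hands, the budget sync, the client call, the handoff, the kickoff, the onboarding

Directly stated before the demo: the handoff.
The all-hands reaches the demo via the all-hands → the onboarding → the client call → the handoff → the demo.
The budget sync reaches the demo via the budget sync → the handoff → the demo.
The client call reaches the demo via the client call → the handoff → the demo.
Likewise the kickoff and the onboarding each reach the demo by chaining the stated constraints.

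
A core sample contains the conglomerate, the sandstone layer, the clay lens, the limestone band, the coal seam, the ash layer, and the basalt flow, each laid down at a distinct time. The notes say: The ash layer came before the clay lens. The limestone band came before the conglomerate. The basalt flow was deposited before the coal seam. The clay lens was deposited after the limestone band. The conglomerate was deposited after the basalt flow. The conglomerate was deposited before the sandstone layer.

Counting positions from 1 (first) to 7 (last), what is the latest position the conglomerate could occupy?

6

The conglomerate must come before the sandstone layer — 1 layer forced after it.
Everything else can be placed before the conglomerate in some valid order, so the conglomerate can sit as late as position 7 − 1 = 6.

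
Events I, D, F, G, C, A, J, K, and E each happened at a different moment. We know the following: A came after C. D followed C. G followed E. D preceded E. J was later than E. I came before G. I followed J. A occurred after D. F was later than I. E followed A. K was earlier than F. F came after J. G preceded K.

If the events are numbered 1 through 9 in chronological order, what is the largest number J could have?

5

J must come before F, G, I, and K — 4 events forced after it.
Everything else can be placed before J in some valid order, so J can sit as late as position 9 − 4 = 5.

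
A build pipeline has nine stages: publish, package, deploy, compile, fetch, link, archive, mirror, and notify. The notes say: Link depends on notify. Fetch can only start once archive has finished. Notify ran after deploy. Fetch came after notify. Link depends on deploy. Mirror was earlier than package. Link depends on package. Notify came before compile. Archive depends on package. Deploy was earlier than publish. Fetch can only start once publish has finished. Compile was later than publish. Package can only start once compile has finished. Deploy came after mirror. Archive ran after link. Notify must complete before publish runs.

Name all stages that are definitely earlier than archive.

compile, deploy, link, mirror, notify, package, publish

Directly stated before archive: link and package.
Compile reaches archive via compile → package → archive.
Deploy reaches archive via deploy → link → archive.
Mirror reaches archive via mirror → package → archive.
Likewise notify and publish each reach archive by chaining the stated constraints.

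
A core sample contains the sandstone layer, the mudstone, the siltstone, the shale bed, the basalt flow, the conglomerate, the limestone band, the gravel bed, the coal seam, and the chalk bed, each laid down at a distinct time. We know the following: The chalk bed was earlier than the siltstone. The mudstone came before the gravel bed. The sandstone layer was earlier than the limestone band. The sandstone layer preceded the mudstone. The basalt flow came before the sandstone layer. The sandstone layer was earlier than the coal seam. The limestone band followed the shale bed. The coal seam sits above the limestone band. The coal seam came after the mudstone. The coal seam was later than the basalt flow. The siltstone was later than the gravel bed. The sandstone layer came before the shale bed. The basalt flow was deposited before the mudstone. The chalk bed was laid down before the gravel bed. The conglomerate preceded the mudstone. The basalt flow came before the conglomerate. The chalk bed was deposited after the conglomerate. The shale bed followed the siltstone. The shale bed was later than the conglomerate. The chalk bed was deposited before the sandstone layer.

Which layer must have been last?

the coal seam

Every other layer has a chain of constraints placing it before the coal seam, so the coal seam is last.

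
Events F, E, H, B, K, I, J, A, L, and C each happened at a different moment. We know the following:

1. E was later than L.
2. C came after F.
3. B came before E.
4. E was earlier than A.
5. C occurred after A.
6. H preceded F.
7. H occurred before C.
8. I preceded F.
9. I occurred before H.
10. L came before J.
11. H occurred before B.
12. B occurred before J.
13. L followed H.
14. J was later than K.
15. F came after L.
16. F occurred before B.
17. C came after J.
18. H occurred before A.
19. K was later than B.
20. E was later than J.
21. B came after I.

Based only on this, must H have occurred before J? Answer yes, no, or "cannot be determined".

yes

Chain the constraints: H → L → J. Each link is directly stated, so H comes before J.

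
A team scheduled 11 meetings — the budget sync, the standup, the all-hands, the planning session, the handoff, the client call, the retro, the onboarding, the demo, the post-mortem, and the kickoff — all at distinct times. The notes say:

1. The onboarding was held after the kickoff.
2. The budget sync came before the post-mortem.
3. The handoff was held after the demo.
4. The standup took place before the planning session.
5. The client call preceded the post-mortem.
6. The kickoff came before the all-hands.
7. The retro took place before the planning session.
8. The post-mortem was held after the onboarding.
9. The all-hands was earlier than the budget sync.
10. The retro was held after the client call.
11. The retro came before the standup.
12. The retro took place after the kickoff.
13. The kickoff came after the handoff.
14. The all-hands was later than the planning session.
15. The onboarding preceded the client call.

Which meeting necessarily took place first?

the demo

The demo has a chain of constraints placing it before every other meeting, so the demo must be first.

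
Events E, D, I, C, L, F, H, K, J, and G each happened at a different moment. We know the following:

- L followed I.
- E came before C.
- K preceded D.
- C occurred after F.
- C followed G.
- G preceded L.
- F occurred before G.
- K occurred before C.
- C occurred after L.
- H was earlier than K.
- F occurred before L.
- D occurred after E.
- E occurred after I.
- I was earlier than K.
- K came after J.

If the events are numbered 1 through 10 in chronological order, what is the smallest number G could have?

F must come before G — 1 forced predecessor.
Nothing else is forced ahead of G, so its earliest slot is position 1 + 1 = 2.

2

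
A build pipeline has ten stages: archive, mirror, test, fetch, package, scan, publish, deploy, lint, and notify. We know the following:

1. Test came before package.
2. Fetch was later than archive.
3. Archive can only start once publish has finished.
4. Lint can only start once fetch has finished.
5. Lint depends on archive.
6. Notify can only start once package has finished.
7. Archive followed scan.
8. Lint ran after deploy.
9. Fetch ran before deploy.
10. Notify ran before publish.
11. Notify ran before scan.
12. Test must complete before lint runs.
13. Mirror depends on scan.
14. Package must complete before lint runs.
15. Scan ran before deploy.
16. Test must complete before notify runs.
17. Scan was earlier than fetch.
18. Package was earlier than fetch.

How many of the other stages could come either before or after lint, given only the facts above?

1

Forced before lint: archive, deploy, fetch, notify, package, publish, scan, and test.
That leaves mirror with no forced order relative to lint — 1.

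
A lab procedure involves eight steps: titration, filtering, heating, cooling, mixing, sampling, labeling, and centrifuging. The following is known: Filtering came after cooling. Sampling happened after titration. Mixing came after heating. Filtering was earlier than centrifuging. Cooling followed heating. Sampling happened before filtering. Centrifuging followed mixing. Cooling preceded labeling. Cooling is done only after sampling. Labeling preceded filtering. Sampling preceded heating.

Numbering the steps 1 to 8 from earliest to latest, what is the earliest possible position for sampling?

2

Titration must come before sampling — 1 forced predecessor.
Nothing else is forced ahead of sampling, so its earliest slot is position 1 + 1 = 2.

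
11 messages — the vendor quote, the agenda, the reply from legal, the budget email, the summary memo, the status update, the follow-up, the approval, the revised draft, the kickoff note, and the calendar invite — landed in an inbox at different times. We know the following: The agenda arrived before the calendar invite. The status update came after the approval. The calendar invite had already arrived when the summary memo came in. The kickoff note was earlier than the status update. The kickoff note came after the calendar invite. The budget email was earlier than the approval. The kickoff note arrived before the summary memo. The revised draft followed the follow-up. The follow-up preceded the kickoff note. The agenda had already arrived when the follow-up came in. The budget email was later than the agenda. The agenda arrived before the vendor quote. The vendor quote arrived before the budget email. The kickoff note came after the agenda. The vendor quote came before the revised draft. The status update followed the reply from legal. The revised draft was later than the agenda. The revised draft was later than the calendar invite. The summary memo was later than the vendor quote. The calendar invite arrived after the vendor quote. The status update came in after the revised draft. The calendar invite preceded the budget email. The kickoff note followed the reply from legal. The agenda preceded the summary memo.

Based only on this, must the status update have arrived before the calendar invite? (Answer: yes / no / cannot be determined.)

no

Tracing the constraints gives the calendar invite → the kickoff note → the status update, so the calendar invite must come before the status update.
That means the status update cannot be before the calendar invite.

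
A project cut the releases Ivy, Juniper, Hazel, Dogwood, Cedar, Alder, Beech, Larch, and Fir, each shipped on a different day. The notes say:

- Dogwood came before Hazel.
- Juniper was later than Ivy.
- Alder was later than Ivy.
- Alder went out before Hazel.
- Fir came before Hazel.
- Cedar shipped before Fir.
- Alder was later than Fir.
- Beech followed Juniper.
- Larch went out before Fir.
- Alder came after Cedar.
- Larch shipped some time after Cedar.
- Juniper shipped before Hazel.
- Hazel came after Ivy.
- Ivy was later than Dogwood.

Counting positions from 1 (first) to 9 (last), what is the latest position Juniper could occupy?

7

Juniper must come before Beech and Hazel — 2 releases forced after it.
Everything else can be placed before Juniper in some valid order, so Juniper can sit as late as position 9 − 2 = 7.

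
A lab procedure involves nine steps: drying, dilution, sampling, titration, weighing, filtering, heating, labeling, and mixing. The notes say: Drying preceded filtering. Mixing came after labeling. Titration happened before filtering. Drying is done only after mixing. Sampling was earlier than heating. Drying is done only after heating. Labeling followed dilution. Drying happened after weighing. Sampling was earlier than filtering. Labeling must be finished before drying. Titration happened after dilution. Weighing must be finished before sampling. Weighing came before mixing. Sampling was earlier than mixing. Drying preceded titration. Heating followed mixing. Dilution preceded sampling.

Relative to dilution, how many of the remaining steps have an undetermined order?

1

Forced after dilution: drying, filtering, heating, labeling, mixing, sampling, and titration.
That leaves weighing with no forced order relative to dilution — 1.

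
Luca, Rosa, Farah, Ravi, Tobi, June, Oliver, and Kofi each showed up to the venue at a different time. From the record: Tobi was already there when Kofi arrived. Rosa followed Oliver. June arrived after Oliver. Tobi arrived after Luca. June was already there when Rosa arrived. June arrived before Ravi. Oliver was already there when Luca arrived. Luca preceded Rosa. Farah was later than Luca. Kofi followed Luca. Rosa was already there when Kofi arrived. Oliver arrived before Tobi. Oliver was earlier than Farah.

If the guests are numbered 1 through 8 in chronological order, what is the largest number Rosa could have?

Rosa must come before Kofi — 1 guest forced after them.
Everything else can be placed before Rosa in some valid order, so Rosa can sit as late as position 8 − 1 = 7.

7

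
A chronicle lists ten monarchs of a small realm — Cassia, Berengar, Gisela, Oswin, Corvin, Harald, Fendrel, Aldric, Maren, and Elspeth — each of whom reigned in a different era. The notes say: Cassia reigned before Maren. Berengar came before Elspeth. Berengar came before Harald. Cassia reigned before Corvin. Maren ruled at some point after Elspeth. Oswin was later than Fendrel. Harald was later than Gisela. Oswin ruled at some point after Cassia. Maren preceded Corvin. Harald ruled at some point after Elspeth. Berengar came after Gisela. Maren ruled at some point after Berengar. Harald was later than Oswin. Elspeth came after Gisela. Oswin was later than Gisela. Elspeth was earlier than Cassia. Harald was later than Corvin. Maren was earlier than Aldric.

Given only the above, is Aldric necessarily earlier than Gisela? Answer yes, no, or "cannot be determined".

Tracing the constraints gives Gisela → Berengar → Maren → Aldric, so Gisela must come before Aldric.
That means Aldric cannot be before Gisela.

no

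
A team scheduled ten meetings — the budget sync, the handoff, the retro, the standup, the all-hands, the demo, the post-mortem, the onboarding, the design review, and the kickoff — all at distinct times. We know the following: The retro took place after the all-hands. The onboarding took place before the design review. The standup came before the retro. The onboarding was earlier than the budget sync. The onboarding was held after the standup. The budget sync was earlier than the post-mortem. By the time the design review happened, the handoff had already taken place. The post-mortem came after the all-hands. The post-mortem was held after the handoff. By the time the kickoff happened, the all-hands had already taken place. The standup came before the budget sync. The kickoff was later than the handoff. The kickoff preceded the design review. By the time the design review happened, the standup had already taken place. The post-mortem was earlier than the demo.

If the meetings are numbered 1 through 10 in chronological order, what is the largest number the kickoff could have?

The kickoff must come before the design review — 1 meeting forced after it.
Everything else can be placed before the kickoff in some valid order, so the kickoff can sit as late as position 10 − 1 = 9.

9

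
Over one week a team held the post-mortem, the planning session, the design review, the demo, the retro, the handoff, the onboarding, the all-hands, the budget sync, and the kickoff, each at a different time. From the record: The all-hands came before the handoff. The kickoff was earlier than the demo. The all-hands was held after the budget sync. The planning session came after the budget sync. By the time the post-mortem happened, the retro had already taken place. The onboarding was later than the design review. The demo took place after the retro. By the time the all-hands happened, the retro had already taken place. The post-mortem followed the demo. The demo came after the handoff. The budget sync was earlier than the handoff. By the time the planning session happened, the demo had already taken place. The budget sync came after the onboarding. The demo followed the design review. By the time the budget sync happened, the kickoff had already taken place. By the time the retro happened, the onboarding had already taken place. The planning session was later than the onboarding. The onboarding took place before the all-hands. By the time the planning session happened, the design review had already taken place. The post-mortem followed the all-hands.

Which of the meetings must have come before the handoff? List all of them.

the all-hands, the budget sync, the design review, the kickoff, the onboarding, the retro

Directly stated before the handoff: the all-hands and the budget sync.
The design review reaches the handoff via the design review → the onboarding → the all-hands → the handoff.
The kickoff reaches the handoff via the kickoff → the budget sync → the handoff.
The onboarding reaches the handoff via the onboarding → the all-hands → the handoff.
Likewise the retro reaches the handoff by chaining the stated constraints.
No chain forces the post-mortem (or any of the others) ahead of the handoff.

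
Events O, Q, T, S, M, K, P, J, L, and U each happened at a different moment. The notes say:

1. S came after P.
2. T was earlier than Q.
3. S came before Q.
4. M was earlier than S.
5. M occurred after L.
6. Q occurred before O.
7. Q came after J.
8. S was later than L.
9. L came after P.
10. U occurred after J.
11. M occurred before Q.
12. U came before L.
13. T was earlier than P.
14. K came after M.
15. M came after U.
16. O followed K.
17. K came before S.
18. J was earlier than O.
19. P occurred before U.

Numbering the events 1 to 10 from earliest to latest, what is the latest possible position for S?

S must come before O and Q — 2 events forced after it.
Everything else can be placed before S in some valid order, so S can sit as late as position 10 − 2 = 8.

8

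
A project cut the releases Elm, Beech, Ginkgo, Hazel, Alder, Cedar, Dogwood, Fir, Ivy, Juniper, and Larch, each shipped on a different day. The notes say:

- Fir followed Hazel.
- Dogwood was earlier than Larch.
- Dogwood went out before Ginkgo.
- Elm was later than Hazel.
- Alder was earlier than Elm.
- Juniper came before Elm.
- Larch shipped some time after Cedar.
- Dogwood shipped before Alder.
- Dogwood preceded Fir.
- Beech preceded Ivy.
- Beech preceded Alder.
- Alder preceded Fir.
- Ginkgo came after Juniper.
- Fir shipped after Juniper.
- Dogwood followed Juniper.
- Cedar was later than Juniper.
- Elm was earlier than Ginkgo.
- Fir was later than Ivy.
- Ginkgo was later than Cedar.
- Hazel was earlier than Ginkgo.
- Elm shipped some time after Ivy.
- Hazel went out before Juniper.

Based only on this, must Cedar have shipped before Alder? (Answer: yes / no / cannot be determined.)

No chain of stated constraints runs from Cedar to Alder, and none runs from Alder to Cedar either.
So the relative order of Cedar and Alder is not fixed by the given facts.

cannot be determined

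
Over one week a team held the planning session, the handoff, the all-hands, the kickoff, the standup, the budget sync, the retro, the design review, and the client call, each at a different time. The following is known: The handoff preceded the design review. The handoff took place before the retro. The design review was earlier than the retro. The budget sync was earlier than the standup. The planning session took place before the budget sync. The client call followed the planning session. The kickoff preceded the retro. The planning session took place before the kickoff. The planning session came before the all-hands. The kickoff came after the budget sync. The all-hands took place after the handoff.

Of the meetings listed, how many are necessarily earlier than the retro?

5

Directly stated before the retro: the design review, the handoff, and the kickoff.
The budget sync reaches the retro via the budget sync → the kickoff → the retro.
The planning session reaches the retro via the planning session → the kickoff → the retro.
No chain forces the all-hands (or any of the others) ahead of the retro.
That's the budget sync, the design review, the handoff, the kickoff, and the planning session — 5 in all.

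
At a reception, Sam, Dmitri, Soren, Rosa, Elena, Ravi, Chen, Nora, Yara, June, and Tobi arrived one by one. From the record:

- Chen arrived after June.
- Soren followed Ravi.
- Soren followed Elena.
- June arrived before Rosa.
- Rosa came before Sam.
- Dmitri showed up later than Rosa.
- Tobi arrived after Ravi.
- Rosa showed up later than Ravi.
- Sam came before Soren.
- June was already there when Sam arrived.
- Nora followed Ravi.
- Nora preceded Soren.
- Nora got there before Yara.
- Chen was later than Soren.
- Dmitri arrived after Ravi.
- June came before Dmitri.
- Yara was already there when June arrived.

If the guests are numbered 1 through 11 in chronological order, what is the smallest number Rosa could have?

June, Nora, Ravi, and Yara must all come before Rosa — 4 forced predecessors.
Nothing else is forced ahead of Rosa, so their earliest slot is position 4 + 1 = 5.

5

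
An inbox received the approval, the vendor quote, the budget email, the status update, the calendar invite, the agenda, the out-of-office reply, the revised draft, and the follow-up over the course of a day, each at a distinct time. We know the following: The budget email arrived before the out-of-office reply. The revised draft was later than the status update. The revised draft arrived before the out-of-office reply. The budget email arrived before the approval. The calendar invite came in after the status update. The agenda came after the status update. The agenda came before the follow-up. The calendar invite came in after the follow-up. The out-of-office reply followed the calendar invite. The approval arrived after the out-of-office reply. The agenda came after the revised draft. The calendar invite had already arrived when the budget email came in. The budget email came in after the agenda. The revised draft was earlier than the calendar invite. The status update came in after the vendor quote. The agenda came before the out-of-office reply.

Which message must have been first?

The vendor quote has a chain of constraints placing it before every other message, so the vendor quote must be first.

the vendor quote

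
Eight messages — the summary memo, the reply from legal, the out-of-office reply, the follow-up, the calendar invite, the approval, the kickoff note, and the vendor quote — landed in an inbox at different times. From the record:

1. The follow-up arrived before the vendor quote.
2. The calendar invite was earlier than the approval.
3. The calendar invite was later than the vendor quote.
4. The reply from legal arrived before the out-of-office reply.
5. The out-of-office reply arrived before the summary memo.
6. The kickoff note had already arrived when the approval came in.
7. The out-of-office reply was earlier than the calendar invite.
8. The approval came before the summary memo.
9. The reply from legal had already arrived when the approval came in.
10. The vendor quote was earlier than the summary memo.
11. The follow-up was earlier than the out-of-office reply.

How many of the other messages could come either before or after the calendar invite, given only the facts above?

1

Forced before the calendar invite: the follow-up, the out-of-office reply, the reply from legal, and the vendor quote; forced after the calendar invite: the approval and the summary memo.
That leaves the kickoff note with no forced order relative to the calendar invite — 1.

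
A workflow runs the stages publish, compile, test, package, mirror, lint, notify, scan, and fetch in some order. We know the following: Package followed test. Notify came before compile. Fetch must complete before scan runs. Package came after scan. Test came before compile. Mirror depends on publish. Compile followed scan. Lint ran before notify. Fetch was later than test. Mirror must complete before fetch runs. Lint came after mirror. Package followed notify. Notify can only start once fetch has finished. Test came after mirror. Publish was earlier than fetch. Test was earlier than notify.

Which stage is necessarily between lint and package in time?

notify

Tracing the constraints gives lint → notify → package, so notify sits after lint and before package.
No other stage is forced both after lint and before package.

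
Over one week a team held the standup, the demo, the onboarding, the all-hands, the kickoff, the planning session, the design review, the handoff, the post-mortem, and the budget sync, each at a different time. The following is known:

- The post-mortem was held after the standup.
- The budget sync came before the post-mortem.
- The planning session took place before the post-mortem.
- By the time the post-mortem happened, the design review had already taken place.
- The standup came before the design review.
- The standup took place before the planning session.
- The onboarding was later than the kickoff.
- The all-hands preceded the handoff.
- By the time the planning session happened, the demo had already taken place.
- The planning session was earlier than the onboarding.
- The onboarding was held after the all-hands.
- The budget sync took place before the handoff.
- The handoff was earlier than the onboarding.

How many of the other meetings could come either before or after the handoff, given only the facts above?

Forced before the handoff: the all-hands and the budget sync; forced after the handoff: the onboarding.
That leaves the demo, the design review, the kickoff, the planning session, the post-mortem, and the standup with no forced order relative to the handoff — 6.

6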